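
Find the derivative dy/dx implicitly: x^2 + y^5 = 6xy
Differentiate the relation implicitly: treat y = y(x) and apply the chain rule, so every y-derivative picks up a y' = dy/dx factor.

With everything moved to the left-hand side, differentiate term by term:
  d/dx[x^2] = 2x
  d/dx[-6xy] = -6x·y' - 6y
  d/dx[y^5] = 5y^4·y'

Separating the contributions that come from x directly and those that come through y:
  without y':      2x - 6y
  multiplying y':  -6x + 5y^4

so (2x - 6y) + (-6x + 5y^4)·y' = 0, and therefore
  dy/dx = -(2x - 6y)/(-6x + 5y^4) = 2(x - 3y)/(6x - 5y^4)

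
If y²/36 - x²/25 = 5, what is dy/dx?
Take d/dx of both sides. Since y is implicitly a function of x, the chain rule attaches a y' = dy/dx factor whenever we differentiate through y.

Set F(x, y) = (left side) − (right side), so the curve is F = 0. Differentiating each term of F:
  d/dx[-x^2/25] = -2x/25
  d/dx[y^2/36] = y·y'/18
  d/dx[-5] = 0

Collecting, the y'-free part is the partial derivative in x and the y' coefficient is the partial derivative in y:
  ∂F/∂x = -2x/25
  ∂F/∂y = y/18

so d/dx[F(x, y(x))] = ∂F/∂x + (∂F/∂y)·y' = 0. Rearranging,
  dy/dx = -(∂F/∂x)/(∂F/∂y) = -(-2x/25)/(y/18) = 36x/(25y)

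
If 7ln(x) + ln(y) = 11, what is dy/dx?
Apply d/dx to both sides, remembering that y depends on x. Each occurrence of y therefore brings in a y' = dy/dx via the chain rule.

With F(x, y) equal to the left-hand side minus the right, differentiate F term by term:
  d/dx[7ln(x)] = 7/x
  d/dx[ln(y)] = y'/y
  d/dx[-11] = 0
Adding these up, d/dx[F] = 0 becomes
  (7/x) + (1/y)·y' = 0,
so isolating y',
  dy/dx = -(7/x)/(1/y) = -7y/x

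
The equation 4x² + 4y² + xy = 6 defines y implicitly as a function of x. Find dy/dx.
Take d/dx of both sides. Since y is implicitly a function of x, the chain rule attaches a y' = dy/dx factor whenever we differentiate through y.

Set F(x, y) = (left side) − (right side), so the curve is F = 0. Differentiating each term of F:
  d/dx[4x^2] = 8x
  d/dx[xy] = x·y' + y
  d/dx[4y^2] = 8y·y'
  d/dx[-6] = 0

Collecting, the y'-free part is the partial derivative in x and the y' coefficient is the partial derivative in y:
  ∂F/∂x = 8x + y
  ∂F/∂y = x + 8y

so d/dx[F(x, y(x))] = ∂F/∂x + (∂F/∂y)·y' = 0. Rearranging,
  dy/dx = -(∂F/∂x)/(∂F/∂y) = -(8x + y)/(x + 8y) = (-8x - y)/(x + 8y)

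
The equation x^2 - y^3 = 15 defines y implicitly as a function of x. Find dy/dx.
Take d/dx of both sides. Since y is implicitly a function of x, the chain rule attaches a y' = dy/dx factor whenever we differentiate through y.

Set F(x, y) = (left side) − (right side), so the curve is F = 0. Differentiating each term of F:
  d/dx[x^2] = 2x
  d/dx[-y^3] = -3y^2·y'
  d/dx[-15] = 0

Collecting, the y'-free part is the partial derivative in x and the y' coefficient is the partial derivative in y:
  ∂F/∂x = 2x
  ∂F/∂y = -3y^2

so d/dx[F(x, y(x))] = ∂F/∂x + (∂F/∂y)·y' = 0. Rearranging,
  dy/dx = -(∂F/∂x)/(∂F/∂y) = -(2x)/(-3y^2) = 2x/(3y^2)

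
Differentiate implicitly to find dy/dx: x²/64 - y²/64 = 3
Differentiate the relation implicitly: treat y = y(x) and apply the chain rule, so every y-derivative picks up a y' = dy/dx factor.

With everything moved to the left-hand side, differentiate term by term:
  d/dx[x^2/64] = x/32
  d/dx[-y^2/64] = -y·y'/32
  d/dx[-3] = 0

Separating the contributions that come from x directly and those that come through y:
  without y':      x/32
  multiplying y':  -y/32

so (x/32) + (-y/32)·y' = 0, and therefore
  dy/dx = -(x/32)/(-y/32) = x/y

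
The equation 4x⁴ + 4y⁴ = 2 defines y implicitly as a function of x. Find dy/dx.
Differentiate both sides with respect to x, treating y as y(x). By the chain rule, any term containing y contributes a factor of y' = dy/dx when we differentiate it.

Move every term to one side and write the relation as F(x, y) = 0. Term by term,
  d/dx[4x^4] = 16x^3
  d/dx[4y^4] = 16y^3·y'
  d/dx[-2] = 0

The pieces without y' make up ∂F/∂x and the coefficient of y' is ∂F/∂y:
  ∂F/∂x = 16x^3,
  ∂F/∂y = 16y^3.

Since d/dx[F] = ∂F/∂x + (∂F/∂y)·y' = 0, solve for y':
  (∂F/∂y)·y' = -∂F/∂x
  dy/dx = -(∂F/∂x)/(∂F/∂y) = -(16x^3)/(16y^3) = -x^3/y^3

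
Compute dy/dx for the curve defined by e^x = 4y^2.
Apply d/dx to both sides, remembering that y depends on x. Each occurrence of y therefore brings in a y' = dy/dx via the chain rule.

With F(x, y) equal to the left-hand side minus the right, differentiate F term by term:
  d/dx[-4y^2] = -8y·y'
  d/dx[e^(x)] = e^(x)
Adding these up, d/dx[F] = 0 becomes
  (e^(x)) + (-8y)·y' = 0,
so isolating y',
  dy/dx = -(e^(x))/(-8y) = e^(x)/(8y)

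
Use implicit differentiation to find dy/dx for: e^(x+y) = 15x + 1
Apply d/dx to both sides, remembering that y depends on x. Each occurrence of y therefore brings in a y' = dy/dx via the chain rule.

With F(x, y) equal to the left-hand side minus the right, differentiate F term by term:
  d/dx[-15x] = -15
  d/dx[e^(x + y)] = (y' + 1)·e^(x + y)
  d/dx[-1] = 0
Adding these up, d/dx[F] = 0 becomes
  (e^(x + y) - 15) + (e^(x + y))·y' = 0,
so isolating y',
  dy/dx = -(e^(x + y) - 15)/(e^(x + y)) = 15e^(-x - y) - 1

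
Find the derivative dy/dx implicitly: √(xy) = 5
Differentiate both sides with respect to x, treating y as y(x). By the chain rule, any term containing y contributes a factor of y' = dy/dx when we differentiate it.

Move every term to one side and write the relation as F(x, y) = 0. Term by term,
  d/dx[√(xy)] = √(xy)(x·y'/2 + y/2)/(xy)
  d/dx[-5] = 0

The pieces without y' make up ∂F/∂x and the coefficient of y' is ∂F/∂y:
  ∂F/∂x = √(xy)/(2x),
  ∂F/∂y = √(xy)/(2y).

Since d/dx[F] = ∂F/∂x + (∂F/∂y)·y' = 0, solve for y':
  (∂F/∂y)·y' = -∂F/∂x
  dy/dx = -(∂F/∂x)/(∂F/∂y) = -(√(xy)/(2x))/(√(xy)/(2y)) = -y/x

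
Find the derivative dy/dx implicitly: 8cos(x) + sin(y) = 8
Differentiate both sides with respect to x, treating y as y(x). By the chain rule, any term containing y contributes a factor of y' = dy/dx when we differentiate it.

Move every term to one side and write the relation as F(x, y) = 0. Term by term,
  d/dx[sin(y)] = y'·cos(y)
  d/dx[8cos(x)] = -8sin(x)
  d/dx[-8] = 0

The pieces without y' make up ∂F/∂x and the coefficient of y' is ∂F/∂y:
  ∂F/∂x = -8sin(x),
  ∂F/∂y = cos(y).

Since d/dx[F] = ∂F/∂x + (∂F/∂y)·y' = 0, solve for y':
  (∂F/∂y)·y' = -∂F/∂x
  dy/dx = -(∂F/∂x)/(∂F/∂y) = -(-8sin(x))/(cos(y)) = 8sin(x)/cos(y)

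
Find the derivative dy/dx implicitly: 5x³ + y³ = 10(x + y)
Apply d/dx to both sides, remembering that y depends on x. Each occurrence of y therefore brings in a y' = dy/dx via the chain rule.

With F(x, y) equal to the left-hand side minus the right, differentiate F term by term:
  d/dx[5x^3] = 15x^2
  d/dx[-10x] = -10
  d/dx[y^3] = 3y^2·y'
  d/dx[-10y] = -10·y'
Adding these up, d/dx[F] = 0 becomes
  (15x^2 - 10) + (3y^2 - 10)·y' = 0,
so isolating y',
  dy/dx = -(15x^2 - 10)/(3y^2 - 10) = 5(2 - 3x^2)/(3y^2 - 10)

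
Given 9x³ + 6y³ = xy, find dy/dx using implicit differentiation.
Differentiate the relation implicitly: treat y = y(x) and apply the chain rule, so every y-derivative picks up a y' = dy/dx factor.

With everything moved to the left-hand side, differentiate term by term:
  d/dx[9x^3] = 27x^2
  d/dx[-xy] = -x·y' - y
  d/dx[6y^3] = 18y^2·y'

Separating the contributions that come from x directly and those that come through y:
  without y':      27x^2 - y
  multiplying y':  -x + 18y^2

so (27x^2 - y) + (-x + 18y^2)·y' = 0, and therefore
  dy/dx = -(27x^2 - y)/(-x + 18y^2) = (27x^2 - y)/(x - 18y^2)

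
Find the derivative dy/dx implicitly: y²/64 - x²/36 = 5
Differentiate the relation implicitly: treat y = y(x) and apply the chain rule, so every y-derivative picks up a y' = dy/dx factor.

With everything moved to the left-hand side, differentiate term by term:
  d/dx[-x^2/36] = -x/18
  d/dx[y^2/64] = y·y'/32
  d/dx[-5] = 0

Separating the contributions that come from x directly and those that come through y:
  without y':      -x/18
  multiplying y':  y/32

so (-x/18) + (y/32)·y' = 0, and therefore
  dy/dx = -(-x/18)/(y/32) = 16x/(9y)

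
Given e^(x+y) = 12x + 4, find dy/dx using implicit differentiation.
Apply d/dx to both sides, remembering that y depends on x. Each occurrence of y therefore brings in a y' = dy/dx via the chain rule.

With F(x, y) equal to the left-hand side minus the right, differentiate F term by term:
  d/dx[-12x] = -12
  d/dx[e^(x + y)] = (y' + 1)·e^(x + y)
  d/dx[-4] = 0
Adding these up, d/dx[F] = 0 becomes
  (e^(x + y) - 12) + (e^(x + y))·y' = 0,
so isolating y',
  dy/dx = -(e^(x + y) - 12)/(e^(x + y)) = 12e^(-x - y) - 1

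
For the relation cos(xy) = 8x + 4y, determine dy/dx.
Differentiate both sides with respect to x, treating y as y(x). By the chain rule, any term containing y contributes a factor of y' = dy/dx when we differentiate it.

Move every term to one side and write the relation as F(x, y) = 0. Term by term,
  d/dx[-8x] = -8
  d/dx[-4y] = -4·y'
  d/dx[cos(xy)] = -(x·y' + y)·sin(xy)

The pieces without y' make up ∂F/∂x and the coefficient of y' is ∂F/∂y:
  ∂F/∂x = -y·sin(xy) - 8,
  ∂F/∂y = -x·sin(xy) - 4.

Since d/dx[F] = ∂F/∂x + (∂F/∂y)·y' = 0, solve for y':
  (∂F/∂y)·y' = -∂F/∂x
  dy/dx = -(∂F/∂x)/(∂F/∂y) = -(-y·sin(xy) - 8)/(-x·sin(xy) - 4) = -(y·sin(xy) + 8)/(x·sin(xy) + 4)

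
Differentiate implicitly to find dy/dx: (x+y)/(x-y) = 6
Differentiate the relation implicitly: treat y = y(x) and apply the chain rule, so every y-derivative picks up a y' = dy/dx factor.

With everything moved to the left-hand side, differentiate term by term:
  d/dx[(x + y)/(x - y)] = (y' + 1)/(x - y) + (x + y)(y' - 1)/(x - y)^2
  d/dx[-6] = 0

Separating the contributions that come from x directly and those that come through y:
  without y':      1/(x - y) - (x + y)/(x - y)^2
  multiplying y':  1/(x - y) + (x + y)/(x - y)^2

so (1/(x - y) - (x + y)/(x - y)^2) + (1/(x - y) + (x + y)/(x - y)^2)·y' = 0, and therefore
  dy/dx = -(1/(x - y) - (x + y)/(x - y)^2)/(1/(x - y) + (x + y)/(x - y)^2)
        = -(-2y/(x - y)^2)/(2x/(x - y)^2) = y/x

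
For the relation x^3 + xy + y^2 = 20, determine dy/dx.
Apply d/dx to both sides, remembering that y depends on x. Each occurrence of y therefore brings in a y' = dy/dx via the chain rule.

With F(x, y) equal to the left-hand side minus the right, differentiate F term by term:
  d/dx[x^3] = 3x^2
  d/dx[xy] = x·y' + y
  d/dx[y^2] = 2y·y'
  d/dx[-20] = 0
Adding these up, d/dx[F] = 0 becomes
  (3x^2 + y) + (x + 2y)·y' = 0,
so isolating y',
  dy/dx = -(3x^2 + y)/(x + 2y) = (-3x^2 - y)/(x + 2y)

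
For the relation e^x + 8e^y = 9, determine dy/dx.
Differentiate both sides with respect to x, treating y as y(x). By the chain rule, any term containing y contributes a factor of y' = dy/dx when we differentiate it.

Move every term to one side and write the relation as F(x, y) = 0. Term by term,
  d/dx[e^(x)] = e^(x)
  d/dx[8e^(y)] = 8·y'·e^(y)
  d/dx[-9] = 0

The pieces without y' make up ∂F/∂x and the coefficient of y' is ∂F/∂y:
  ∂F/∂x = e^(x),
  ∂F/∂y = 8e^(y).

Since d/dx[F] = ∂F/∂x + (∂F/∂y)·y' = 0, solve for y':
  (∂F/∂y)·y' = -∂F/∂x
  dy/dx = -(∂F/∂x)/(∂F/∂y) = -(e^(x))/(8e^(y)) = -e^(x - y)/8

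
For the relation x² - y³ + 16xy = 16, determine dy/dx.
Apply d/dx to both sides, remembering that y depends on x. Each occurrence of y therefore brings in a y' = dy/dx via the chain rule.

With F(x, y) equal to the left-hand side minus the right, differentiate F term by term:
  d/dx[x^2] = 2x
  d/dx[16xy] = 16x·y' + 16y
  d/dx[-y^3] = -3y^2·y'
  d/dx[-16] = 0
Adding these up, d/dx[F] = 0 becomes
  (2x + 16y) + (16x - 3y^2)·y' = 0,
so isolating y',
  dy/dx = -(2x + 16y)/(16x - 3y^2) = 2(-x - 8y)/(16x - 3y^2)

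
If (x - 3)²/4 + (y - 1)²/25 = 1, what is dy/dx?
Differentiate the relation implicitly: treat y = y(x) and apply the chain rule, so every y-derivative picks up a y' = dy/dx factor.

With everything moved to the left-hand side, differentiate term by term:
  d/dx[(x - 3)^2/4] = x/2 - 3/2
  d/dx[(y - 1)^2/25] = 2·y'(y - 1)/25
  d/dx[-1] = 0

Separating the contributions that come from x directly and those that come through y:
  without y':      x/2 - 3/2
  multiplying y':  2y/25 - 2/25

so (x/2 - 3/2) + (2y/25 - 2/25)·y' = 0, and therefore
  dy/dx = -(x/2 - 3/2)/(2y/25 - 2/25)
        = -((x - 3)/2)/(2(y - 1)/25) = 25(3 - x)/(4(y - 1))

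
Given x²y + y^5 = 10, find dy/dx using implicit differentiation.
Apply d/dx to both sides, remembering that y depends on x. Each occurrence of y therefore brings in a y' = dy/dx via the chain rule.

With F(x, y) equal to the left-hand side minus the right, differentiate F term by term:
  d/dx[x^2y] = x^2·y' + 2xy
  d/dx[y^5] = 5y^4·y'
  d/dx[-10] = 0
Adding these up, d/dx[F] = 0 becomes
  (2xy) + (x^2 + 5y^4)·y' = 0,
so isolating y',
  dy/dx = -(2xy)/(x^2 + 5y^4) = -2xy/(x^2 + 5y^4)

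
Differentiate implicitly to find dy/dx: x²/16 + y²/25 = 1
Apply d/dx to both sides, remembering that y depends on x. Each occurrence of y therefore brings in a y' = dy/dx via the chain rule.

With F(x, y) equal to the left-hand side minus the right, differentiate F term by term:
  d/dx[x^2/16] = x/8
  d/dx[y^2/25] = 2y·y'/25
  d/dx[-1] = 0
Adding these up, d/dx[F] = 0 becomes
  (x/8) + (2y/25)·y' = 0,
so isolating y',
  dy/dx = -(x/8)/(2y/25) = -25x/(16y)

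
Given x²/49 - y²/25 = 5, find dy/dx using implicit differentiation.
Differentiate both sides with respect to x, treating y as y(x). By the chain rule, any term containing y contributes a factor of y' = dy/dx when we differentiate it.

Move every term to one side and write the relation as F(x, y) = 0. Term by term,
  d/dx[x^2/49] = 2x/49
  d/dx[-y^2/25] = -2y·y'/25
  d/dx[-5] = 0

The pieces without y' make up ∂F/∂x and the coefficient of y' is ∂F/∂y:
  ∂F/∂x = 2x/49,
  ∂F/∂y = -2y/25.

Since d/dx[F] = ∂F/∂x + (∂F/∂y)·y' = 0, solve for y':
  (∂F/∂y)·y' = -∂F/∂x
  dy/dx = -(∂F/∂x)/(∂F/∂y) = -(2x/49)/(-2y/25) = 25x/(49y)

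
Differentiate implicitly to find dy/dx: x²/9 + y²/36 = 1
Differentiate both sides with respect to x, treating y as y(x). By the chain rule, any term containing y contributes a factor of y' = dy/dx when we differentiate it.

Move every term to one side and write the relation as F(x, y) = 0. Term by term,
  d/dx[x^2/9] = 2x/9
  d/dx[y^2/36] = y·y'/18
  d/dx[-1] = 0

The pieces without y' make up ∂F/∂x and the coefficient of y' is ∂F/∂y:
  ∂F/∂x = 2x/9,
  ∂F/∂y = y/18.

Since d/dx[F] = ∂F/∂x + (∂F/∂y)·y' = 0, solve for y':
  (∂F/∂y)·y' = -∂F/∂x
  dy/dx = -(∂F/∂x)/(∂F/∂y) = -(2x/9)/(y/18) = -4x/y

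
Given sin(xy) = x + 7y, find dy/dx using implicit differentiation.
Differentiate both sides with respect to x, treating y as y(x). By the chain rule, any term containing y contributes a factor of y' = dy/dx when we differentiate it.

Move every term to one side and write the relation as F(x, y) = 0. Term by term,
  d/dx[-x] = -1
  d/dx[-7y] = -7·y'
  d/dx[sin(xy)] = (x·y' + y)·cos(xy)

The pieces without y' make up ∂F/∂x and the coefficient of y' is ∂F/∂y:
  ∂F/∂x = y·cos(xy) - 1,
  ∂F/∂y = x·cos(xy) - 7.

Since d/dx[F] = ∂F/∂x + (∂F/∂y)·y' = 0, solve for y':
  (∂F/∂y)·y' = -∂F/∂x
  dy/dx = -(∂F/∂x)/(∂F/∂y) = -(y·cos(xy) - 1)/(x·cos(xy) - 7) = (-y·cos(xy) + 1)/(x·cos(xy) - 7)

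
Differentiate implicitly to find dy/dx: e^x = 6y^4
Apply d/dx to both sides, remembering that y depends on x. Each occurrence of y therefore brings in a y' = dy/dx via the chain rule.

With F(x, y) equal to the left-hand side minus the right, differentiate F term by term:
  d/dx[-6y^4] = -24y^3·y'
  d/dx[e^(x)] = e^(x)
Adding these up, d/dx[F] = 0 becomes
  (e^(x)) + (-24y^3)·y' = 0,
so isolating y',
  dy/dx = -(e^(x))/(-24y^3) = e^(x)/(24y^3)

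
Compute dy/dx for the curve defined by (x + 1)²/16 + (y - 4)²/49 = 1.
Differentiate the relation implicitly: treat y = y(x) and apply the chain rule, so every y-derivative picks up a y' = dy/dx factor.

With everything moved to the left-hand side, differentiate term by term:
  d/dx[(x + 1)^2/16] = x/8 + 1/8
  d/dx[(y - 4)^2/49] = 2·y'(y - 4)/49
  d/dx[-1] = 0

Separating the contributions that come from x directly and those that come through y:
  without y':      x/8 + 1/8
  multiplying y':  2y/49 - 8/49

so (x/8 + 1/8) + (2y/49 - 8/49)·y' = 0, and therefore
  dy/dx = -(x/8 + 1/8)/(2y/49 - 8/49)
        = -((x + 1)/8)/(2(y - 4)/49) = 49(-x - 1)/(16(y - 4))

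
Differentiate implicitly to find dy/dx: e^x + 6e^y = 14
Differentiate both sides with respect to x, treating y as y(x). By the chain rule, any term containing y contributes a factor of y' = dy/dx when we differentiate it.

Move every term to one side and write the relation as F(x, y) = 0. Term by term,
  d/dx[e^(x)] = e^(x)
  d/dx[6e^(y)] = 6·y'·e^(y)
  d/dx[-14] = 0

The pieces without y' make up ∂F/∂x and the coefficient of y' is ∂F/∂y:
  ∂F/∂x = e^(x),
  ∂F/∂y = 6e^(y).

Since d/dx[F] = ∂F/∂x + (∂F/∂y)·y' = 0, solve for y':
  (∂F/∂y)·y' = -∂F/∂x
  dy/dx = -(∂F/∂x)/(∂F/∂y) = -(e^(x))/(6e^(y)) = -e^(x - y)/6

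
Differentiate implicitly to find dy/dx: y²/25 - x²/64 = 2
Differentiate the relation implicitly: treat y = y(x) and apply the chain rule, so every y-derivative picks up a y' = dy/dx factor.

With everything moved to the left-hand side, differentiate term by term:
  d/dx[-x^2/64] = -x/32
  d/dx[y^2/25] = 2y·y'/25
  d/dx[-2] = 0

Separating the contributions that come from x directly and those that come through y:
  without y':      -x/32
  multiplying y':  2y/25

so (-x/32) + (2y/25)·y' = 0, and therefore
  dy/dx = -(-x/32)/(2y/25) = 25x/(64y)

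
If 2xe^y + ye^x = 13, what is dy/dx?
Take d/dx of both sides. Since y is implicitly a function of x, the chain rule attaches a y' = dy/dx factor whenever we differentiate through y.

Set F(x, y) = (left side) − (right side), so the curve is F = 0. Differentiating each term of F:
  d/dx[2x·e^(y)] = 2x·y'·e^(y) + 2e^(y)
  d/dx[y·e^(x)] = y·e^(x) + y'·e^(x)
  d/dx[-13] = 0

Collecting, the y'-free part is the partial derivative in x and the y' coefficient is the partial derivative in y:
  ∂F/∂x = y·e^(x) + 2e^(y)
  ∂F/∂y = 2x·e^(y) + e^(x)

so d/dx[F(x, y(x))] = ∂F/∂x + (∂F/∂y)·y' = 0. Rearranging,
  dy/dx = -(∂F/∂x)/(∂F/∂y) = -(y·e^(x) + 2e^(y))/(2x·e^(y) + e^(x)) = (-y·e^(x) - 2e^(y))/(2x·e^(y) + e^(x))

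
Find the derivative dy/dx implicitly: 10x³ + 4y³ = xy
Differentiate both sides with respect to x, treating y as y(x). By the chain rule, any term containing y contributes a factor of y' = dy/dx when we differentiate it.

Move every term to one side and write the relation as F(x, y) = 0. Term by term,
  d/dx[10x^3] = 30x^2
  d/dx[-xy] = -x·y' - y
  d/dx[4y^3] = 12y^2·y'

The pieces without y' make up ∂F/∂x and the coefficient of y' is ∂F/∂y:
  ∂F/∂x = 30x^2 - y,
  ∂F/∂y = -x + 12y^2.

Since d/dx[F] = ∂F/∂x + (∂F/∂y)·y' = 0, solve for y':
  (∂F/∂y)·y' = -∂F/∂x
  dy/dx = -(∂F/∂x)/(∂F/∂y) = -(30x^2 - y)/(-x + 12y^2) = (30x^2 - y)/(x - 12y^2)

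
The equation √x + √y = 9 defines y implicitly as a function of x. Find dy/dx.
Take d/dx of both sides. Since y is implicitly a function of x, the chain rule attaches a y' = dy/dx factor whenever we differentiate through y.

Set F(x, y) = (left side) − (right side), so the curve is F = 0. Differentiating each term of F:
  d/dx[√(x)] = 1/(2√(x))
  d/dx[√(y)] = y'/(2√(y))
  d/dx[-9] = 0

Collecting, the y'-free part is the partial derivative in x and the y' coefficient is the partial derivative in y:
  ∂F/∂x = 1/(2√(x))
  ∂F/∂y = 1/(2√(y))

so d/dx[F(x, y(x))] = ∂F/∂x + (∂F/∂y)·y' = 0. Rearranging,
  dy/dx = -(∂F/∂x)/(∂F/∂y) = -(1/(2√(x)))/(1/(2√(y))) = -√(y)/√(x)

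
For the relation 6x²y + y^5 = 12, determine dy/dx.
Take d/dx of both sides. Since y is implicitly a function of x, the chain rule attaches a y' = dy/dx factor whenever we differentiate through y.

Set F(x, y) = (left side) − (right side), so the curve is F = 0. Differentiating each term of F:
  d/dx[6x^2y] = 6x^2·y' + 12xy
  d/dx[y^5] = 5y^4·y'
  d/dx[-12] = 0

Collecting, the y'-free part is the partial derivative in x and the y' coefficient is the partial derivative in y:
  ∂F/∂x = 12xy
  ∂F/∂y = 6x^2 + 5y^4

so d/dx[F(x, y(x))] = ∂F/∂x + (∂F/∂y)·y' = 0. Rearranging,
  dy/dx = -(∂F/∂x)/(∂F/∂y) = -(12xy)/(6x^2 + 5y^4) = -12xy/(6x^2 + 5y^4)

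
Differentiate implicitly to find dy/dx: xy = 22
Take d/dx of both sides. Since y is implicitly a function of x, the chain rule attaches a y' = dy/dx factor whenever we differentiate through y.

Set F(x, y) = (left side) − (right side), so the curve is F = 0. Differentiating each term of F:
  d/dx[xy] = x·y' + y
  d/dx[-22] = 0

Collecting, the y'-free part is the partial derivative in x and the y' coefficient is the partial derivative in y:
  ∂F/∂x = y
  ∂F/∂y = x

so d/dx[F(x, y(x))] = ∂F/∂x + (∂F/∂y)·y' = 0. Rearranging,
  dy/dx = -(∂F/∂x)/(∂F/∂y) = -(y)/(x) = -y/x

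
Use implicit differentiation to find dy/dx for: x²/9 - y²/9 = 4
Differentiate both sides with respect to x, treating y as y(x). By the chain rule, any term containing y contributes a factor of y' = dy/dx when we differentiate it.

Move every term to one side and write the relation as F(x, y) = 0. Term by term,
  d/dx[x^2/9] = 2x/9
  d/dx[-y^2/9] = -2y·y'/9
  d/dx[-4] = 0

The pieces without y' make up ∂F/∂x and the coefficient of y' is ∂F/∂y:
  ∂F/∂x = 2x/9,
  ∂F/∂y = -2y/9.

Since d/dx[F] = ∂F/∂x + (∂F/∂y)·y' = 0, solve for y':
  (∂F/∂y)·y' = -∂F/∂x
  dy/dx = -(∂F/∂x)/(∂F/∂y) = -(2x/9)/(-2y/9) = x/y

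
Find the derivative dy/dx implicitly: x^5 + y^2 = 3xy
Apply d/dx to both sides, remembering that y depends on x. Each occurrence of y therefore brings in a y' = dy/dx via the chain rule.

With F(x, y) equal to the left-hand side minus the right, differentiate F term by term:
  d/dx[x^5] = 5x^4
  d/dx[-3xy] = -3x·y' - 3y
  d/dx[y^2] = 2y·y'
Adding these up, d/dx[F] = 0 becomes
  (5x^4 - 3y) + (-3x + 2y)·y' = 0,
so isolating y',
  dy/dx = -(5x^4 - 3y)/(-3x + 2y) = (5x^4 - 3y)/(3x - 2y)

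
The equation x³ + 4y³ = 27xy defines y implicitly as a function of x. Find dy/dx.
Take d/dx of both sides. Since y is implicitly a function of x, the chain rule attaches a y' = dy/dx factor whenever we differentiate through y.

Set F(x, y) = (left side) − (right side), so the curve is F = 0. Differentiating each term of F:
  d/dx[x^3] = 3x^2
  d/dx[-27xy] = -27x·y' - 27y
  d/dx[4y^3] = 12y^2·y'

Collecting, the y'-free part is the partial derivative in x and the y' coefficient is the partial derivative in y:
  ∂F/∂x = 3x^2 - 27y
  ∂F/∂y = -27x + 12y^2

so d/dx[F(x, y(x))] = ∂F/∂x + (∂F/∂y)·y' = 0. Rearranging,
  dy/dx = -(∂F/∂x)/(∂F/∂y) = -(3x^2 - 27y)/(-27x + 12y^2) = (x^2 - 9y)/(9x - 4y^2)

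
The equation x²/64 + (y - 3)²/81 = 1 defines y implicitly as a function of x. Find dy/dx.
Apply d/dx to both sides, remembering that y depends on x. Each occurrence of y therefore brings in a y' = dy/dx via the chain rule.

With F(x, y) equal to the left-hand side minus the right, differentiate F term by term:
  d/dx[x^2/64] = x/32
  d/dx[(y - 3)^2/81] = 2·y'(y - 3)/81
  d/dx[-1] = 0
Adding these up, d/dx[F] = 0 becomes
  (x/32) + (2y/81 - 2/27)·y' = 0,
so isolating y',
  dy/dx = -(x/32)/(2y/81 - 2/27)
        = -(x/32)/(2(y - 3)/81) = -81x/(64y - 192)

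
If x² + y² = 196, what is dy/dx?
Apply d/dx to both sides, remembering that y depends on x. Each occurrence of y therefore brings in a y' = dy/dx via the chain rule.

With F(x, y) equal to the left-hand side minus the right, differentiate F term by term:
  d/dx[x^2] = 2x
  d/dx[y^2] = 2y·y'
  d/dx[-196] = 0
Adding these up, d/dx[F] = 0 becomes
  (2x) + (2y)·y' = 0,
so isolating y',
  dy/dx = -(2x)/(2y) = -x/y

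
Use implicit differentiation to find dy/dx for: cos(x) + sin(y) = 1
Differentiate both sides with respect to x, treating y as y(x). By the chain rule, any term containing y contributes a factor of y' = dy/dx when we differentiate it.

Move every term to one side and write the relation as F(x, y) = 0. Term by term,
  d/dx[sin(y)] = y'·cos(y)
  d/dx[cos(x)] = -sin(x)
  d/dx[-1] = 0

The pieces without y' make up ∂F/∂x and the coefficient of y' is ∂F/∂y:
  ∂F/∂x = -sin(x),
  ∂F/∂y = cos(y).

Since d/dx[F] = ∂F/∂x + (∂F/∂y)·y' = 0, solve for y':
  (∂F/∂y)·y' = -∂F/∂x
  dy/dx = -(∂F/∂x)/(∂F/∂y) = -(-sin(x))/(cos(y)) = sin(x)/cos(y)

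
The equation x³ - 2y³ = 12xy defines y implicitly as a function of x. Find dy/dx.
Apply d/dx to both sides, remembering that y depends on x. Each occurrence of y therefore brings in a y' = dy/dx via the chain rule.

With F(x, y) equal to the left-hand side minus the right, differentiate F term by term:
  d/dx[x^3] = 3x^2
  d/dx[-12xy] = -12x·y' - 12y
  d/dx[-2y^3] = -6y^2·y'
Adding these up, d/dx[F] = 0 becomes
  (3x^2 - 12y) + (-12x - 6y^2)·y' = 0,
so isolating y',
  dy/dx = -(3x^2 - 12y)/(-12x - 6y^2) = (x^2 - 4y)/(2(2x + y^2))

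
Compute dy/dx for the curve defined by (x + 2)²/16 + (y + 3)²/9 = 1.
Differentiate both sides with respect to x, treating y as y(x). By the chain rule, any term containing y contributes a factor of y' = dy/dx when we differentiate it.

Move every term to one side and write the relation as F(x, y) = 0. Term by term,
  d/dx[(x + 2)^2/16] = x/8 + 1/4
  d/dx[(y + 3)^2/9] = 2·y'(y + 3)/9
  d/dx[-1] = 0

The pieces without y' make up ∂F/∂x and the coefficient of y' is ∂F/∂y:
  ∂F/∂x = x/8 + 1/4,
  ∂F/∂y = 2y/9 + 2/3.

Since d/dx[F] = ∂F/∂x + (∂F/∂y)·y' = 0, solve for y':
  (∂F/∂y)·y' = -∂F/∂x
  dy/dx = -(∂F/∂x)/(∂F/∂y) = -(x/8 + 1/4)/(2y/9 + 2/3)
        = -((x + 2)/8)/(2(y + 3)/9) = 9(-x - 2)/(16(y + 3))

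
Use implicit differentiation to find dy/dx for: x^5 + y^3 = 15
Take d/dx of both sides. Since y is implicitly a function of x, the chain rule attaches a y' = dy/dx factor whenever we differentiate through y.

Set F(x, y) = (left side) − (right side), so the curve is F = 0. Differentiating each term of F:
  d/dx[x^5] = 5x^4
  d/dx[y^3] = 3y^2·y'
  d/dx[-15] = 0

Collecting, the y'-free part is the partial derivative in x and the y' coefficient is the partial derivative in y:
  ∂F/∂x = 5x^4
  ∂F/∂y = 3y^2

so d/dx[F(x, y(x))] = ∂F/∂x + (∂F/∂y)·y' = 0. Rearranging,
  dy/dx = -(∂F/∂x)/(∂F/∂y) = -(5x^4)/(3y^2) = -5x^4/(3y^2)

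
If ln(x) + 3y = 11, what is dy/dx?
Differentiate both sides with respect to x, treating y as y(x). By the chain rule, any term containing y contributes a factor of y' = dy/dx when we differentiate it.

Move every term to one side and write the relation as F(x, y) = 0. Term by term,
  d/dx[3y] = 3·y'
  d/dx[ln(x)] = 1/x
  d/dx[-11] = 0

The pieces without y' make up ∂F/∂x and the coefficient of y' is ∂F/∂y:
  ∂F/∂x = 1/x,
  ∂F/∂y = 3.

Since d/dx[F] = ∂F/∂x + (∂F/∂y)·y' = 0, solve for y':
  (∂F/∂y)·y' = -∂F/∂x
  dy/dx = -(∂F/∂x)/(∂F/∂y) = -(1/x)/(3) = -1/(3x)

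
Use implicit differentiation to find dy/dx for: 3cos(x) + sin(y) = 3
Differentiate the relation implicitly: treat y = y(x) and apply the chain rule, so every y-derivative picks up a y' = dy/dx factor.

With everything moved to the left-hand side, differentiate term by term:
  d/dx[sin(y)] = y'·cos(y)
  d/dx[3cos(x)] = -3sin(x)
  d/dx[-3] = 0

Separating the contributions that come from x directly and those that come through y:
  without y':      -3sin(x)
  multiplying y':  cos(y)

so (-3sin(x)) + (cos(y))·y' = 0, and therefore
  dy/dx = -(-3sin(x))/(cos(y)) = 3sin(x)/cos(y)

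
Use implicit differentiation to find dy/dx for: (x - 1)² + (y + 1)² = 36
Differentiate both sides with respect to x, treating y as y(x). By the chain rule, any term containing y contributes a factor of y' = dy/dx when we differentiate it.

Move every term to one side and write the relation as F(x, y) = 0. Term by term,
  d/dx[(x - 1)^2] = 2x - 2
  d/dx[(y + 1)^2] = 2·y'(y + 1)
  d/dx[-36] = 0

The pieces without y' make up ∂F/∂x and the coefficient of y' is ∂F/∂y:
  ∂F/∂x = 2x - 2,
  ∂F/∂y = 2y + 2.

Since d/dx[F] = ∂F/∂x + (∂F/∂y)·y' = 0, solve for y':
  (∂F/∂y)·y' = -∂F/∂x
  dy/dx = -(∂F/∂x)/(∂F/∂y) = -(2x - 2)/(2y + 2) = (1 - x)/(y + 1)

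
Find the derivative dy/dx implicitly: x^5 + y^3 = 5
Differentiate both sides with respect to x, treating y as y(x). By the chain rule, any term containing y contributes a factor of y' = dy/dx when we differentiate it.

Move every term to one side and write the relation as F(x, y) = 0. Term by term,
  d/dx[x^5] = 5x^4
  d/dx[y^3] = 3y^2·y'
  d/dx[-5] = 0

The pieces without y' make up ∂F/∂x and the coefficient of y' is ∂F/∂y:
  ∂F/∂x = 5x^4,
  ∂F/∂y = 3y^2.

Since d/dx[F] = ∂F/∂x + (∂F/∂y)·y' = 0, solve for y':
  (∂F/∂y)·y' = -∂F/∂x
  dy/dx = -(∂F/∂x)/(∂F/∂y) = -(5x^4)/(3y^2) = -5x^4/(3y^2)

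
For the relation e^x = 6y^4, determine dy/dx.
Differentiate both sides with respect to x, treating y as y(x). By the chain rule, any term containing y contributes a factor of y' = dy/dx when we differentiate it.

Move every term to one side and write the relation as F(x, y) = 0. Term by term,
  d/dx[-6y^4] = -24y^3·y'
  d/dx[e^(x)] = e^(x)

The pieces without y' make up ∂F/∂x and the coefficient of y' is ∂F/∂y:
  ∂F/∂x = e^(x),
  ∂F/∂y = -24y^3.

Since d/dx[F] = ∂F/∂x + (∂F/∂y)·y' = 0, solve for y':
  (∂F/∂y)·y' = -∂F/∂x
  dy/dx = -(∂F/∂x)/(∂F/∂y) = -(e^(x))/(-24y^3) = e^(x)/(24y^3)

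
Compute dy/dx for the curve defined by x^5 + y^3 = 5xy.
Differentiate both sides with respect to x, treating y as y(x). By the chain rule, any term containing y contributes a factor of y' = dy/dx when we differentiate it.

Move every term to one side and write the relation as F(x, y) = 0. Term by term,
  d/dx[x^5] = 5x^4
  d/dx[-5xy] = -5x·y' - 5y
  d/dx[y^3] = 3y^2·y'

The pieces without y' make up ∂F/∂x and the coefficient of y' is ∂F/∂y:
  ∂F/∂x = 5x^4 - 5y,
  ∂F/∂y = -5x + 3y^2.

Since d/dx[F] = ∂F/∂x + (∂F/∂y)·y' = 0, solve for y':
  (∂F/∂y)·y' = -∂F/∂x
  dy/dx = -(∂F/∂x)/(∂F/∂y) = -(5x^4 - 5y)/(-5x + 3y^2) = 5(x^4 - y)/(5x - 3y^2)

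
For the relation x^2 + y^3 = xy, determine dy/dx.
Differentiate the relation implicitly: treat y = y(x) and apply the chain rule, so every y-derivative picks up a y' = dy/dx factor.

With everything moved to the left-hand side, differentiate term by term:
  d/dx[x^2] = 2x
  d/dx[-xy] = -x·y' - y
  d/dx[y^3] = 3y^2·y'

Separating the contributions that come from x directly and those that come through y:
  without y':      2x - y
  multiplying y':  -x + 3y^2

so (2x - y) + (-x + 3y^2)·y' = 0, and therefore
  dy/dx = -(2x - y)/(-x + 3y^2) = (2x - y)/(x - 3y^2)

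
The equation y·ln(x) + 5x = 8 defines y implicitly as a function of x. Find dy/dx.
Apply d/dx to both sides, remembering that y depends on x. Each occurrence of y therefore brings in a y' = dy/dx via the chain rule.

With F(x, y) equal to the left-hand side minus the right, differentiate F term by term:
  d/dx[5x] = 5
  d/dx[y·ln(x)] = y'·ln(x) + y/x
  d/dx[-8] = 0
Adding these up, d/dx[F] = 0 becomes
  (5 + y/x) + (ln(x))·y' = 0,
so isolating y',
  dy/dx = -(5 + y/x)/(ln(x))
        = -((5x + y)/x)/(ln(x)) = (-5x - y)/(x·ln(x))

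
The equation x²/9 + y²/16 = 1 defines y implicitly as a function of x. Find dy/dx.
Take d/dx of both sides. Since y is implicitly a function of x, the chain rule attaches a y' = dy/dx factor whenever we differentiate through y.

Set F(x, y) = (left side) − (right side), so the curve is F = 0. Differentiating each term of F:
  d/dx[x^2/9] = 2x/9
  d/dx[y^2/16] = y·y'/8
  d/dx[-1] = 0

Collecting, the y'-free part is the partial derivative in x and the y' coefficient is the partial derivative in y:
  ∂F/∂x = 2x/9
  ∂F/∂y = y/8

so d/dx[F(x, y(x))] = ∂F/∂x + (∂F/∂y)·y' = 0. Rearranging,
  dy/dx = -(∂F/∂x)/(∂F/∂y) = -(2x/9)/(y/8) = -16x/(9y)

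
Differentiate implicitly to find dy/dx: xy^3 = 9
Take d/dx of both sides. Since y is implicitly a function of x, the chain rule attaches a y' = dy/dx factor whenever we differentiate through y.

Set F(x, y) = (left side) − (right side), so the curve is F = 0. Differentiating each term of F:
  d/dx[xy^3] = 3xy^2·y' + y^3
  d/dx[-9] = 0

Collecting, the y'-free part is the partial derivative in x and the y' coefficient is the partial derivative in y:
  ∂F/∂x = y^3
  ∂F/∂y = 3xy^2

so d/dx[F(x, y(x))] = ∂F/∂x + (∂F/∂y)·y' = 0. Rearranging,
  dy/dx = -(∂F/∂x)/(∂F/∂y) = -(y^3)/(3xy^2) = -y/(3x)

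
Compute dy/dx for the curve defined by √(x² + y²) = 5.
Take d/dx of both sides. Since y is implicitly a function of x, the chain rule attaches a y' = dy/dx factor whenever we differentiate through y.

Set F(x, y) = (left side) − (right side), so the curve is F = 0. Differentiating each term of F:
  d/dx[√(x^2 + y^2)] = (x + y·y')/√(x^2 + y^2)
  d/dx[-5] = 0

Collecting, the y'-free part is the partial derivative in x and the y' coefficient is the partial derivative in y:
  ∂F/∂x = x/√(x^2 + y^2)
  ∂F/∂y = y/√(x^2 + y^2)

so d/dx[F(x, y(x))] = ∂F/∂x + (∂F/∂y)·y' = 0. Rearranging,
  dy/dx = -(∂F/∂x)/(∂F/∂y) = -(x/√(x^2 + y^2))/(y/√(x^2 + y^2)) = -x/y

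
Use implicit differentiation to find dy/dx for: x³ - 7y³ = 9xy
Differentiate the relation implicitly: treat y = y(x) and apply the chain rule, so every y-derivative picks up a y' = dy/dx factor.

With everything moved to the left-hand side, differentiate term by term:
  d/dx[x^3] = 3x^2
  d/dx[-9xy] = -9x·y' - 9y
  d/dx[-7y^3] = -21y^2·y'

Separating the contributions that come from x directly and those that come through y:
  without y':      3x^2 - 9y
  multiplying y':  -9x - 21y^2

so (3x^2 - 9y) + (-9x - 21y^2)·y' = 0, and therefore
  dy/dx = -(3x^2 - 9y)/(-9x - 21y^2) = (x^2 - 3y)/(3x + 7y^2)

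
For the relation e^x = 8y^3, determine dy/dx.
Differentiate both sides with respect to x, treating y as y(x). By the chain rule, any term containing y contributes a factor of y' = dy/dx when we differentiate it.

Move every term to one side and write the relation as F(x, y) = 0. Term by term,
  d/dx[-8y^3] = -24y^2·y'
  d/dx[e^(x)] = e^(x)

The pieces without y' make up ∂F/∂x and the coefficient of y' is ∂F/∂y:
  ∂F/∂x = e^(x),
  ∂F/∂y = -24y^2.

Since d/dx[F] = ∂F/∂x + (∂F/∂y)·y' = 0, solve for y':
  (∂F/∂y)·y' = -∂F/∂x
  dy/dx = -(∂F/∂x)/(∂F/∂y) = -(e^(x))/(-24y^2) = e^(x)/(24y^2)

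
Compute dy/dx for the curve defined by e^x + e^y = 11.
Differentiate both sides with respect to x, treating y as y(x). By the chain rule, any term containing y contributes a factor of y' = dy/dx when we differentiate it.

Move every term to one side and write the relation as F(x, y) = 0. Term by term,
  d/dx[e^(x)] = e^(x)
  d/dx[e^(y)] = y'·e^(y)
  d/dx[-11] = 0

The pieces without y' make up ∂F/∂x and the coefficient of y' is ∂F/∂y:
  ∂F/∂x = e^(x),
  ∂F/∂y = e^(y).

Since d/dx[F] = ∂F/∂x + (∂F/∂y)·y' = 0, solve for y':
  (∂F/∂y)·y' = -∂F/∂x
  dy/dx = -(∂F/∂x)/(∂F/∂y) = -(e^(x))/(e^(y)) = -e^(x - y)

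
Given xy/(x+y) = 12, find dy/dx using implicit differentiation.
Take d/dx of both sides. Since y is implicitly a function of x, the chain rule attaches a y' = dy/dx factor whenever we differentiate through y.

Set F(x, y) = (left side) − (right side), so the curve is F = 0. Differentiating each term of F:
  d/dx[xy/(x + y)] = xy(-y' - 1)/(x + y)^2 + x·y'/(x + y) + y/(x + y)
  d/dx[-12] = 0

Collecting, the y'-free part is the partial derivative in x and the y' coefficient is the partial derivative in y:
  ∂F/∂x = -xy/(x + y)^2 + y/(x + y)
  ∂F/∂y = -xy/(x + y)^2 + x/(x + y)

so d/dx[F(x, y(x))] = ∂F/∂x + (∂F/∂y)·y' = 0. Rearranging,
  dy/dx = -(∂F/∂x)/(∂F/∂y) = -(-xy/(x + y)^2 + y/(x + y))/(-xy/(x + y)^2 + x/(x + y))
        = -(y^2/(x + y)^2)/(x^2/(x + y)^2) = -y^2/x^2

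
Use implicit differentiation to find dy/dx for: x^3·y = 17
Differentiate both sides with respect to x, treating y as y(x). By the chain rule, any term containing y contributes a factor of y' = dy/dx when we differentiate it.

Move every term to one side and write the relation as F(x, y) = 0. Term by term,
  d/dx[x^3y] = x^3·y' + 3x^2y
  d/dx[-17] = 0

The pieces without y' make up ∂F/∂x and the coefficient of y' is ∂F/∂y:
  ∂F/∂x = 3x^2y,
  ∂F/∂y = x^3.

Since d/dx[F] = ∂F/∂x + (∂F/∂y)·y' = 0, solve for y':
  (∂F/∂y)·y' = -∂F/∂x
  dy/dx = -(∂F/∂x)/(∂F/∂y) = -(3x^2y)/(x^3) = -3y/x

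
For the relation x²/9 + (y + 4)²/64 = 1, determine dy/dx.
Apply d/dx to both sides, remembering that y depends on x. Each occurrence of y therefore brings in a y' = dy/dx via the chain rule.

With F(x, y) equal to the left-hand side minus the right, differentiate F term by term:
  d/dx[x^2/9] = 2x/9
  d/dx[(y + 4)^2/64] = y'(y + 4)/32
  d/dx[-1] = 0
Adding these up, d/dx[F] = 0 becomes
  (2x/9) + (y/32 + 1/8)·y' = 0,
so isolating y',
  dy/dx = -(2x/9)/(y/32 + 1/8)
        = -(2x/9)/((y + 4)/32) = -64x/(9y + 36)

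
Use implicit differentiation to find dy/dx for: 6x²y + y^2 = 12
Take d/dx of both sides. Since y is implicitly a function of x, the chain rule attaches a y' = dy/dx factor whenever we differentiate through y.

Set F(x, y) = (left side) − (right side), so the curve is F = 0. Differentiating each term of F:
  d/dx[6x^2y] = 6x^2·y' + 12xy
  d/dx[y^2] = 2y·y'
  d/dx[-12] = 0

Collecting, the y'-free part is the partial derivative in x and the y' coefficient is the partial derivative in y:
  ∂F/∂x = 12xy
  ∂F/∂y = 6x^2 + 2y

so d/dx[F(x, y(x))] = ∂F/∂x + (∂F/∂y)·y' = 0. Rearranging,
  dy/dx = -(∂F/∂x)/(∂F/∂y) = -(12xy)/(6x^2 + 2y) = -6xy/(3x^2 + y)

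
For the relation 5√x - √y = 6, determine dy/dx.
Take d/dx of both sides. Since y is implicitly a function of x, the chain rule attaches a y' = dy/dx factor whenever we differentiate through y.

Set F(x, y) = (left side) − (right side), so the curve is F = 0. Differentiating each term of F:
  d/dx[5√(x)] = 5/(2√(x))
  d/dx[-√(y)] = -y'/(2√(y))
  d/dx[-6] = 0

Collecting, the y'-free part is the partial derivative in x and the y' coefficient is the partial derivative in y:
  ∂F/∂x = 5/(2√(x))
  ∂F/∂y = -1/(2√(y))

so d/dx[F(x, y(x))] = ∂F/∂x + (∂F/∂y)·y' = 0. Rearranging,
  dy/dx = -(∂F/∂x)/(∂F/∂y) = -(5/(2√(x)))/(-1/(2√(y))) = 5√(y)/√(x)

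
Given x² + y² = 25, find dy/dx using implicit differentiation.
Take d/dx of both sides. Since y is implicitly a function of x, the chain rule attaches a y' = dy/dx factor whenever we differentiate through y.

Set F(x, y) = (left side) − (right side), so the curve is F = 0. Differentiating each term of F:
  d/dx[x^2] = 2x
  d/dx[y^2] = 2y·y'
  d/dx[-25] = 0

Collecting, the y'-free part is the partial derivative in x and the y' coefficient is the partial derivative in y:
  ∂F/∂x = 2x
  ∂F/∂y = 2y

so d/dx[F(x, y(x))] = ∂F/∂x + (∂F/∂y)·y' = 0. Rearranging,
  dy/dx = -(∂F/∂x)/(∂F/∂y) = -(2x)/(2y) = -x/y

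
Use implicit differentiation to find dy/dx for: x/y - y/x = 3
Differentiate both sides with respect to x, treating y as y(x). By the chain rule, any term containing y contributes a factor of y' = dy/dx when we differentiate it.

Move every term to one side and write the relation as F(x, y) = 0. Term by term,
  d/dx[x/y] = -x·y'/y^2 + 1/y
  d/dx[-y/x] = -y'/x + y/x^2
  d/dx[-3] = 0

The pieces without y' make up ∂F/∂x and the coefficient of y' is ∂F/∂y:
  ∂F/∂x = 1/y + y/x^2,
  ∂F/∂y = -x/y^2 - 1/x.

Since d/dx[F] = ∂F/∂x + (∂F/∂y)·y' = 0, solve for y':
  (∂F/∂y)·y' = -∂F/∂x
  dy/dx = -(∂F/∂x)/(∂F/∂y) = -(1/y + y/x^2)/(-x/y^2 - 1/x)
        = -((x^2 + y^2)/(x^2y))/(-(x^2 + y^2)/(xy^2)) = y/x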